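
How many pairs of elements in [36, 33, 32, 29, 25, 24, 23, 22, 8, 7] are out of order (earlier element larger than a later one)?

45

For each element, count later entries that are smaller:
36 → 33, 32, 29, 25, 24, 23, 22, 8, 7 → 9
33 → 32, 29, 25, 24, 23, 22, 8, 7 → 8
32 → 29, 25, 24, 23, 22, 8, 7 → 7
29 → 25, 24, 23, 22, 8, 7 → 6
25 → 24, 23, 22, 8, 7 → 5
24 → 23, 22, 8, 7 → 4
23 → 22, 8, 7 → 3
22 → 8, 7 → 2
8 → 7 → 1
7 → none → 0
Sum: 9 + 8 + 7 + 6 + 5 + 4 + 3 + 2 + 1 + 0 = 45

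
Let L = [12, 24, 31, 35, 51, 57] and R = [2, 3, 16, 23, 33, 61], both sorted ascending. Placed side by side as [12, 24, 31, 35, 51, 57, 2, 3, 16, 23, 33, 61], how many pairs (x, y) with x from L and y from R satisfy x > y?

25

Count, for every r in R, how many entries of L exceed r:
r = 2: 12, 24, 31, 35, 51, 57 → 6
r = 3: 12, 24, 31, 35, 51, 57 → 6
r = 16: 24, 31, 35, 51, 57 → 5
r = 23: 24, 31, 35, 51, 57 → 5
r = 33: 35, 51, 57 → 3
r = 61: none → 0
Cross-inversions: 6 + 6 + 5 + 5 + 3 + 0 = 25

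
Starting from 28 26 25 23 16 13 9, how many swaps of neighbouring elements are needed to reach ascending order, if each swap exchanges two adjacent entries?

Minimum adjacent swaps = number of inversions (each swap of adjacent out-of-order elements removes one inversion and no swap can remove more).
Count inversions — for each element, later elements that are smaller:
28: 26, 25, 23, 16, 13, 9 → 6
26: 25, 23, 16, 13, 9 → 5
25: 23, 16, 13, 9 → 4
23: 16, 13, 9 → 3
16: 13, 9 → 2
13: 9 → 1
9: none → 0
Total inversions: 6 + 5 + 4 + 3 + 2 + 1 + 0 = 21

21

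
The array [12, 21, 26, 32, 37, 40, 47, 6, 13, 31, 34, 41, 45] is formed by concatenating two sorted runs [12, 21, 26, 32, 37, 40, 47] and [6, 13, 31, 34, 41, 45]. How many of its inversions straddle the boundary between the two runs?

For each element r of the right run, count left-run elements greater than r:
r = 6: 12, 21, 26, 32, 37, 40, 47 → 7
r = 13: 21, 26, 32, 37, 40, 47 → 6
r = 31: 32, 37, 40, 47 → 4
r = 34: 37, 40, 47 → 3
r = 41: 47 → 1
r = 45: 47 → 1
Cross-inversions: 7 + 6 + 4 + 3 + 1 + 1 = 22

Cross-inversions: 22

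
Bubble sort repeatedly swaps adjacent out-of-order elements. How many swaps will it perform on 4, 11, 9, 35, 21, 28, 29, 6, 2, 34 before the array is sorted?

There are 19 adjacent swaps.

Each adjacent swap fixes exactly one inversion, so the minimum swap count equals the number of inversions.
Count inversions — for each element, later elements that are smaller:
4: 2 → 1
11: 9, 6, 2 → 3
9: 6, 2 → 2
35: 21, 28, 29, 6, 2, 34 → 6
21: 6, 2 → 2
28: 6, 2 → 2
29: 6, 2 → 2
6: 2 → 1
2: none → 0
34: none → 0
Total inversions: 1 + 3 + 2 + 6 + 2 + 2 + 2 + 1 + 0 + 0 = 19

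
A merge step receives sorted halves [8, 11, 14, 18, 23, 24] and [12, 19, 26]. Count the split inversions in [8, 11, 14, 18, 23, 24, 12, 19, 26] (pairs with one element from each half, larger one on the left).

6

Take each right-half value and tally the left-half values above it:
r = 12: 14, 18, 23, 24 → 4
r = 19: 23, 24 → 2
r = 26: none → 0
Cross-inversions: 4 + 2 + 0 = 6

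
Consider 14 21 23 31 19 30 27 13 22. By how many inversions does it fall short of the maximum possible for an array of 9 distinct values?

Maximum inversions for 9 distinct elements is C(9, 2) = 9·8/2 = 36.
Current inversions — for each element, count later smaller elements:
14: 1
21: 2
23: 3
31: 5
19: 1
30: 3
27: 2
13: 0
22: 0
Current total: 1 + 2 + 3 + 5 + 1 + 3 + 2 + 0 + 0 = 17
Shortfall: 36 − 17 = 19

19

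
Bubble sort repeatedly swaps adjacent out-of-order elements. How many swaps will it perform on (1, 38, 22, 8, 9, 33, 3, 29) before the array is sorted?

13

The minimum number of adjacent swaps to sort an array equals its inversion count, since every such swap removes exactly one inversion.
Count inversions — for each element, later elements that are smaller:
1: none → 0
38: 22, 8, 9, 33, 3, 29 → 6
22: 8, 9, 3 → 3
8: 3 → 1
9: 3 → 1
33: 3, 29 → 2
3: none → 0
29: none → 0
Total inversions: 0 + 6 + 3 + 1 + 1 + 2 + 0 + 0 = 13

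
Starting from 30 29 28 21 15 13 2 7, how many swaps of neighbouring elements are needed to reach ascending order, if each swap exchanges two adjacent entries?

There are 27 adjacent swaps.

Each adjacent swap fixes exactly one inversion, so the minimum swap count equals the number of inversions.
Count inversions — for each element, later elements that are smaller:
30: 29, 28, 21, 15, 13, 2, 7 → 7
29: 28, 21, 15, 13, 2, 7 → 6
28: 21, 15, 13, 2, 7 → 5
21: 15, 13, 2, 7 → 4
15: 13, 2, 7 → 3
13: 2, 7 → 2
2: none → 0
7: none → 0
Total inversions: 7 + 6 + 5 + 4 + 3 + 2 + 0 + 0 = 27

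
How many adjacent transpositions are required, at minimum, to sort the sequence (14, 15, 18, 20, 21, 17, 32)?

3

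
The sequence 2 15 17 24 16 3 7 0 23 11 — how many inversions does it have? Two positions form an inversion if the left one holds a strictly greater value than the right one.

23 inversions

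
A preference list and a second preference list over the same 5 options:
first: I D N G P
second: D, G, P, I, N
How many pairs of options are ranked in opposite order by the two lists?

There are 5 pairs.

Assign each item its position (1..5) in the first ordering, then rewrite the second ordering as that position sequence:
positions: I→1, D→2, N→3, G→4, P→5
second ordering as positions: [2, 4, 5, 1, 3]
Discordant pairs = inversions in this position sequence.
2: 1 → 1
4: 1, 3 → 2
5: 1, 3 → 2
1: 0
3: 0
Total: 1 + 2 + 2 + 0 + 0 = 5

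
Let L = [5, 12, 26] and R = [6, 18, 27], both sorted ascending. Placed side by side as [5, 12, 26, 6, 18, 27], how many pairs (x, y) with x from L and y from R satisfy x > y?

Cross-inversions: 3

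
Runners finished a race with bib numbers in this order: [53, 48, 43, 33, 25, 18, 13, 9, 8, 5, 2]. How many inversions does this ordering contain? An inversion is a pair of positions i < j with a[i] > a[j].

Count, for each position, how many later elements it exceeds:
53 → 48, 43, 33, 25, 18, 13, 9, 8, 5, 2 → 10
48 → 43, 33, 25, 18, 13, 9, 8, 5, 2 → 9
43 → 33, 25, 18, 13, 9, 8, 5, 2 → 8
33 → 25, 18, 13, 9, 8, 5, 2 → 7
25 → 18, 13, 9, 8, 5, 2 → 6
18 → 13, 9, 8, 5, 2 → 5
13 → 9, 8, 5, 2 → 4
9 → 8, 5, 2 → 3
8 → 5, 2 → 2
5 → 2 → 1
2 → none → 0
Sum: 10 + 9 + 8 + 7 + 6 + 5 + 4 + 3 + 2 + 1 + 0 = 55

There are 55 out-of-order pairs.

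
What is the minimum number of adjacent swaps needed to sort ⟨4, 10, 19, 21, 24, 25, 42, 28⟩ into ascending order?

Each adjacent swap fixes exactly one inversion, so the minimum swap count equals the number of inversions.
Count inversions — for each element, later elements that are smaller:
4: none → 0
10: none → 0
19: none → 0
21: none → 0
24: none → 0
25: none → 0
42: 28 → 1
28: none → 0
Total inversions: 0 + 0 + 0 + 0 + 0 + 0 + 1 + 0 = 1

1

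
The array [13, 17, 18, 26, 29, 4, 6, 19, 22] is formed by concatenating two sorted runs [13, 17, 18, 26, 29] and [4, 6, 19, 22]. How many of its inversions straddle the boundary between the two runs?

14

Take each right-half value and tally the left-half values above it:
r = 4: 13, 17, 18, 26, 29 → 5
r = 6: 13, 17, 18, 26, 29 → 5
r = 19: 26, 29 → 2
r = 22: 26, 29 → 2
Cross-inversions: 5 + 5 + 2 + 2 = 14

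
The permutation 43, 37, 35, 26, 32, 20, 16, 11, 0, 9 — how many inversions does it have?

Element-by-element contributions:
43 → 37, 35, 26, 32, 20, 16, 11, 0, 9 → 9
37 → 35, 26, 32, 20, 16, 11, 0, 9 → 8
35 → 26, 32, 20, 16, 11, 0, 9 → 7
26 → 20, 16, 11, 0, 9 → 5
32 → 20, 16, 11, 0, 9 → 5
20 → 16, 11, 0, 9 → 4
16 → 11, 0, 9 → 3
11 → 0, 9 → 2
0 → none → 0
9 → none → 0
Sum: 9 + 8 + 7 + 5 + 5 + 4 + 3 + 2 + 0 + 0 = 43

43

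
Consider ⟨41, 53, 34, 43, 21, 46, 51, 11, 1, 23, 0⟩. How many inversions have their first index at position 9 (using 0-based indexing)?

1

The element at index 9 is 23.
Elements after it: 0
Those smaller than 23: 0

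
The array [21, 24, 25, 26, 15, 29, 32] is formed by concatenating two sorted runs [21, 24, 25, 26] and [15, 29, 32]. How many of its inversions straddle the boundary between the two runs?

Split inversions: 4

For each element r of the right run, count left-run elements greater than r:
r = 15: 21, 24, 25, 26 → 4
r = 29: none → 0
r = 32: none → 0
Cross-inversions: 4 + 0 + 0 = 4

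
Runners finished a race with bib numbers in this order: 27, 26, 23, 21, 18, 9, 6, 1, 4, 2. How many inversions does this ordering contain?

For each element, count later entries that are smaller:
27 → 26, 23, 21, 18, 9, 6, 1, 4, 2 → 9
26 → 23, 21, 18, 9, 6, 1, 4, 2 → 8
23 → 21, 18, 9, 6, 1, 4, 2 → 7
21 → 18, 9, 6, 1, 4, 2 → 6
18 → 9, 6, 1, 4, 2 → 5
9 → 6, 1, 4, 2 → 4
6 → 1, 4, 2 → 3
1 → none → 0
4 → 2 → 1
2 → none → 0
Sum: 9 + 8 + 7 + 6 + 5 + 4 + 3 + 0 + 1 + 0 = 43

Out-of-order pairs: 43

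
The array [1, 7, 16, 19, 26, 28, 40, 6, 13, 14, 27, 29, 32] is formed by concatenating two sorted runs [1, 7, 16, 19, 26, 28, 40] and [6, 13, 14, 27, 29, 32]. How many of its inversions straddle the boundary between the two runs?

Take each right-half value and tally the left-half values above it:
r = 6: 7, 16, 19, 26, 28, 40 → 6
r = 13: 16, 19, 26, 28, 40 → 5
r = 14: 16, 19, 26, 28, 40 → 5
r = 27: 28, 40 → 2
r = 29: 40 → 1
r = 32: 40 → 1
Cross-inversions: 6 + 5 + 5 + 2 + 1 + 1 = 20

20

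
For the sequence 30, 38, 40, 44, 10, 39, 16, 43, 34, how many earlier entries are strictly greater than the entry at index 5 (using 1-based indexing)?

4

The element at index 5 is 10.
Elements before it: 30, 38, 40, 44
Those larger than 10: 30, 38, 40, 44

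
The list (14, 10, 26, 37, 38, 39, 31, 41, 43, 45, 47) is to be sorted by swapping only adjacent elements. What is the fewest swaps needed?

4

Each adjacent swap fixes exactly one inversion, so the minimum swap count equals the number of inversions.
Count inversions — for each element, later elements that are smaller:
14: 10 → 1
10: none → 0
26: none → 0
37: 31 → 1
38: 31 → 1
39: 31 → 1
31: none → 0
41: none → 0
43: none → 0
45: none → 0
47: none → 0
Total inversions: 1 + 0 + 0 + 1 + 1 + 1 + 0 + 0 + 0 + 0 + 0 = 4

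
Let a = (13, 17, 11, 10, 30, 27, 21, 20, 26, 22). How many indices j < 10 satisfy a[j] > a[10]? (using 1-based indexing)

3

The element at index 10 is 22.
Elements before it: 13, 17, 11, 10, 30, 27, 21, 20, 26
Those larger than 22: 30, 27, 26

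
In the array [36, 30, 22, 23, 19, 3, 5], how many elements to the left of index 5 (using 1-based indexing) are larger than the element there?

The element at index 5 is 19.
Elements before it: 36, 30, 22, 23
Those larger than 19: 36, 30, 22, 23

4 such elements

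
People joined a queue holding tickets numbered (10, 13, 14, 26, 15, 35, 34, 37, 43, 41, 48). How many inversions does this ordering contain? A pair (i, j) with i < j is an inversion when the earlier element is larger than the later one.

Sweep left to right; for each value list the smaller values that follow it:
10 → none → 0
13 → none → 0
14 → none → 0
26 → 15 → 1
15 → none → 0
35 → 34 → 1
34 → none → 0
37 → none → 0
43 → 41 → 1
41 → none → 0
48 → none → 0
Sum: 0 + 0 + 0 + 1 + 0 + 1 + 0 + 0 + 1 + 0 + 0 = 3

There are 3 inversions.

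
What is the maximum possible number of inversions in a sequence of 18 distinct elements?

153

A reversed (strictly descending) arrangement makes every pair an inversion, giving C(18, 2) inversions.
C(18, 2) = 18·17/2 = 153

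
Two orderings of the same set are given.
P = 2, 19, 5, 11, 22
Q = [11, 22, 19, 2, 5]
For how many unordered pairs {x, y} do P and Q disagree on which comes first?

Assign each item its position (1..5) in the first ordering, then rewrite the second ordering as that position sequence:
positions: 2→1, 19→2, 5→3, 11→4, 22→5
second ordering as positions: [4, 5, 2, 1, 3]
Discordant pairs = inversions in this position sequence.
4: 2, 1, 3 → 3
5: 2, 1, 3 → 3
2: 1 → 1
1: 0
3: 0
Total: 3 + 3 + 1 + 0 + 0 = 7

7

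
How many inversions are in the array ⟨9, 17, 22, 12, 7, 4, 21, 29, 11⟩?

Inversions: 17

For each element, count later entries that are smaller:
9: 2
17: 4
22: 5
12: 3
7: 1
4: 0
21: 1
29: 1
11: 0
Sum: 2 + 4 + 5 + 3 + 1 + 0 + 1 + 1 + 0 = 17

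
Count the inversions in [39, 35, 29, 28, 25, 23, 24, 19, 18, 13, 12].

Element-by-element contributions:
39 → 35, 29, 28, 25, 23, 24, 19, 18, 13, 12 → 10
35 → 29, 28, 25, 23, 24, 19, 18, 13, 12 → 9
29 → 28, 25, 23, 24, 19, 18, 13, 12 → 8
28 → 25, 23, 24, 19, 18, 13, 12 → 7
25 → 23, 24, 19, 18, 13, 12 → 6
23 → 19, 18, 13, 12 → 4
24 → 19, 18, 13, 12 → 4
19 → 18, 13, 12 → 3
18 → 13, 12 → 2
13 → 12 → 1
12 → none → 0
Sum: 10 + 9 + 8 + 7 + 6 + 4 + 4 + 3 + 2 + 1 + 0 = 54

54 inversions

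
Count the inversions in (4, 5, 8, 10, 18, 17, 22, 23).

Sweep left to right; for each value list the smaller values that follow it:
4 → none → 0
5 → none → 0
8 → none → 0
10 → none → 0
18 → 17 → 1
17 → none → 0
22 → none → 0
23 → none → 0
Sum: 0 + 0 + 0 + 0 + 1 + 0 + 0 + 0 = 1

1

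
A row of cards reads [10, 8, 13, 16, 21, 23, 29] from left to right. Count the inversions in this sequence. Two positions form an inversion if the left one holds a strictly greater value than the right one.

Out-of-order pairs: 1

Out-of-order index pairs (0-indexed):
(0,1): 10 > 8
That's 1 pair.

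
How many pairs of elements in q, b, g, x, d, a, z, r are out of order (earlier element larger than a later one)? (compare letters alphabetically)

Inversions: 12

Element-by-element contributions:
q: 4
b: 1
g: 2
x: 3
d: 1
a: 0
z: 1
r: 0
Sum: 4 + 1 + 2 + 3 + 1 + 0 + 1 + 0 = 12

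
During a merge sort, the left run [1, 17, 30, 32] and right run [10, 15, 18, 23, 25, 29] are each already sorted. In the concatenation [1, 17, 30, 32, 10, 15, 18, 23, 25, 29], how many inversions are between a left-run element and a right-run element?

Take each right-half value and tally the left-half values above it:
r = 10: 17, 30, 32 → 3
r = 15: 17, 30, 32 → 3
r = 18: 30, 32 → 2
r = 23: 30, 32 → 2
r = 25: 30, 32 → 2
r = 29: 30, 32 → 2
Cross-inversions: 3 + 3 + 2 + 2 + 2 + 2 = 14

Cross-inversions: 14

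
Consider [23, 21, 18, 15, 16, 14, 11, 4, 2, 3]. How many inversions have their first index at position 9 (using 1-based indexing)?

0 such elements

The element at index 9 is 2.
Elements after it: 3
None of them are smaller than 2.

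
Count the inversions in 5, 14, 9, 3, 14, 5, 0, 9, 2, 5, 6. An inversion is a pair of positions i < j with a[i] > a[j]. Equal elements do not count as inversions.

Sweep left to right; for each value list the smaller values that follow it:
5: 3
14: 8
9: 6
3: 2
14: 6
5: 2
0: 0
9: 3
2: 0
5: 0
6: 0
Sum: 3 + 8 + 6 + 2 + 6 + 2 + 0 + 3 + 0 + 0 + 0 = 30

Inversions: 30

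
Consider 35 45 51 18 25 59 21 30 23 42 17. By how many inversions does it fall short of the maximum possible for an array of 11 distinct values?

Maximum inversions for 11 distinct elements is C(11, 2) = 11·10/2 = 55.
Current inversions — for each element, count later smaller elements:
35: 6
45: 7
51: 7
18: 1
25: 3
59: 5
21: 1
30: 2
23: 1
42: 1
17: 0
Current total: 6 + 7 + 7 + 1 + 3 + 5 + 1 + 2 + 1 + 1 + 0 = 34
Shortfall: 55 − 34 = 21

21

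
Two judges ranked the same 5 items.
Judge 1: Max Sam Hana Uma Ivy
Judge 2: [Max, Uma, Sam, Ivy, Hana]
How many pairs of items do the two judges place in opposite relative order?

3

Assign each item its position (1..5) in the first ordering, then rewrite the second ordering as that position sequence:
positions: Max→1, Sam→2, Hana→3, Uma→4, Ivy→5
second ordering as positions: [1, 4, 2, 5, 3]
Discordant pairs = inversions in this position sequence.
1: 0
4: 2, 3 → 2
2: 0
5: 3 → 1
3: 0
Total: 0 + 2 + 0 + 1 + 0 = 3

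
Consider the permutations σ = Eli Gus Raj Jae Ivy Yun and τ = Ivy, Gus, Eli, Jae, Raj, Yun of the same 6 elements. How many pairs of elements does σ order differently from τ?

6 discordant pairs

Assign each item its position (1..6) in the first ordering, then rewrite the second ordering as that position sequence:
positions: Eli→1, Gus→2, Raj→3, Jae→4, Ivy→5, Yun→6
second ordering as positions: [5, 2, 1, 4, 3, 6]
Discordant pairs = inversions in this position sequence.
5: 2, 1, 4, 3 → 4
2: 1 → 1
1: 0
4: 3 → 1
3: 0
6: 0
Total: 4 + 1 + 0 + 1 + 0 + 0 = 6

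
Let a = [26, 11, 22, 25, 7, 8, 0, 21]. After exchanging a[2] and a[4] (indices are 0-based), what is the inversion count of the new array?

19

Positions 2 and 4 hold 22 and 7; after swapping, the array is [26, 11, 7, 25, 22, 8, 0, 21].
Sweep left to right; for each value list the smaller values that follow it:
26: 7
11: 3
7: 1
25: 4
22: 3
8: 1
0: 0
21: 0
Sum: 7 + 3 + 1 + 4 + 3 + 1 + 0 + 0 = 19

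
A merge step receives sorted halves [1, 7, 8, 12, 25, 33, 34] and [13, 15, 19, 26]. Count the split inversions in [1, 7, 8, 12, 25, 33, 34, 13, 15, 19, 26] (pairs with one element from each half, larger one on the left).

For each element r of the right run, count left-run elements greater than r:
r = 13: 25, 33, 34 → 3
r = 15: 25, 33, 34 → 3
r = 19: 25, 33, 34 → 3
r = 26: 33, 34 → 2
Cross-inversions: 3 + 3 + 3 + 2 = 11

11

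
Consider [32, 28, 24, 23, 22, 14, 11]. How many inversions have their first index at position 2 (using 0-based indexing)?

The element at index 2 is 24.
Elements after it: 23, 22, 14, 11
Those smaller than 24: 23, 22, 14, 11

4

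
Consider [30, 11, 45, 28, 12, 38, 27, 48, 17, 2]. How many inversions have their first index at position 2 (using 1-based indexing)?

The element at index 2 is 11.
Elements after it: 45, 28, 12, 38, 27, 48, 17, 2
Those smaller than 11: 2

1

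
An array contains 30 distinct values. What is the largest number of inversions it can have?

435

The maximum occurs when the array is in strictly decreasing order: every one of the C(30, 2) pairs is inverted.
C(30, 2) = 30·29/2 = 435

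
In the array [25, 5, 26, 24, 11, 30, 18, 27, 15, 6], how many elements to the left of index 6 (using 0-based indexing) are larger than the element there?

The element at index 6 is 18.
Elements before it: 25, 5, 26, 24, 11, 30
Those larger than 18: 25, 26, 24, 30

4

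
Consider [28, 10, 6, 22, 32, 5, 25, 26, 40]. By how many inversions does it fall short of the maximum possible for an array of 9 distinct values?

23 inversions short

Maximum inversions for 9 distinct elements is C(9, 2) = 9·8/2 = 36.
Current inversions — for each element, count later smaller elements:
28: 6
10: 2
6: 1
22: 1
32: 3
5: 0
25: 0
26: 0
40: 0
Current total: 6 + 2 + 1 + 1 + 3 + 0 + 0 + 0 + 0 = 13
Shortfall: 36 − 13 = 23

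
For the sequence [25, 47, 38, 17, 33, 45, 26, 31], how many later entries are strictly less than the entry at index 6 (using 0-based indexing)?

0

The element at index 6 is 26.
Elements after it: 31
None of them are smaller than 26.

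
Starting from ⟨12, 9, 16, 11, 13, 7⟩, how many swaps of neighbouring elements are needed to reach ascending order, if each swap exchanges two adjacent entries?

There are 9 swaps.

Each adjacent swap fixes exactly one inversion, so the minimum swap count equals the number of inversions.
Count inversions — for each element, later elements that are smaller:
12: 9, 11, 7 → 3
9: 7 → 1
16: 11, 13, 7 → 3
11: 7 → 1
13: 7 → 1
7: none → 0
Total inversions: 3 + 1 + 3 + 1 + 1 + 0 = 9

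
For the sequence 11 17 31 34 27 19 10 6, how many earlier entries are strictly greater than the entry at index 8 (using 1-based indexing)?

7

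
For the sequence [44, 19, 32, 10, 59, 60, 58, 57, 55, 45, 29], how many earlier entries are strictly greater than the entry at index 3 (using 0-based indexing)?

3

The element at index 3 is 10.
Elements before it: 44, 19, 32
Those larger than 10: 44, 19, 32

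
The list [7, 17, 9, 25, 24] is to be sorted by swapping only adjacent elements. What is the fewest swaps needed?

2 adjacent swaps

The minimum number of adjacent swaps to sort an array equals its inversion count, since every such swap removes exactly one inversion.
Count inversions — for each element, later elements that are smaller:
7: none → 0
17: 9 → 1
9: none → 0
25: 24 → 1
24: none → 0
Total inversions: 0 + 1 + 0 + 1 + 0 = 2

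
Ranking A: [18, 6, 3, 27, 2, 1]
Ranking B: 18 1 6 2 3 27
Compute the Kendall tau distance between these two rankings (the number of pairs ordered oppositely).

6

Assign each item its position (1..6) in the first ordering, then rewrite the second ordering as that position sequence:
positions: 18→1, 6→2, 3→3, 27→4, 2→5, 1→6
second ordering as positions: [1, 6, 2, 5, 3, 4]
Discordant pairs = inversions in this position sequence.
1: 0
6: 2, 5, 3, 4 → 4
2: 0
5: 3, 4 → 2
3: 0
4: 0
Total: 0 + 4 + 0 + 2 + 0 + 0 = 6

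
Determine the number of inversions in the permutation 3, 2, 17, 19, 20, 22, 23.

1

Inversion pairs (indices are 0-based):
(0,1): 3 > 2
That's 1 pair.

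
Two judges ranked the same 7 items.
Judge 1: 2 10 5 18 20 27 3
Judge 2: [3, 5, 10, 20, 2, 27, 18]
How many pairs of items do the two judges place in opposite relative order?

12

Assign each item its position (1..7) in the first ordering, then rewrite the second ordering as that position sequence:
positions: 2→1, 10→2, 5→3, 18→4, 20→5, 27→6, 3→7
second ordering as positions: [7, 3, 2, 5, 1, 6, 4]
Discordant pairs = inversions in this position sequence.
7: 3, 2, 5, 1, 6, 4 → 6
3: 2, 1 → 2
2: 1 → 1
5: 1, 4 → 2
1: 0
6: 4 → 1
4: 0
Total: 6 + 2 + 1 + 2 + 0 + 1 + 0 = 12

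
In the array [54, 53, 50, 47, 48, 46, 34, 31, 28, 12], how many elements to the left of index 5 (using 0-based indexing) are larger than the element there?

5

The element at index 5 is 46.
Elements before it: 54, 53, 50, 47, 48
Those larger than 46: 54, 53, 50, 47, 48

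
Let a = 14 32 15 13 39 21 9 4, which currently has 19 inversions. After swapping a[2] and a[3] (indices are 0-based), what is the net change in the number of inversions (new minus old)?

-1

Positions 2 and 3 hold 15 and 13; after swapping, the array is [14, 32, 13, 15, 39, 21, 9, 4].
Sweep left to right; for each value list the smaller values that follow it:
14 → 13, 9, 4 → 3
32 → 13, 15, 21, 9, 4 → 5
13 → 9, 4 → 2
15 → 9, 4 → 2
39 → 21, 9, 4 → 3
21 → 9, 4 → 2
9 → 4 → 1
4 → none → 0
Sum: 3 + 5 + 2 + 2 + 3 + 2 + 1 + 0 = 18
Change: 18 − 19 = -1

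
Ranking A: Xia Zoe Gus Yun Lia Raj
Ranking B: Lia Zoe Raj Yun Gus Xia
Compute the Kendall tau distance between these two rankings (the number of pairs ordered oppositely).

Assign each item its position (1..6) in the first ordering, then rewrite the second ordering as that position sequence:
positions: Xia→1, Zoe→2, Gus→3, Yun→4, Lia→5, Raj→6
second ordering as positions: [5, 2, 6, 4, 3, 1]
Discordant pairs = inversions in this position sequence.
5: 2, 4, 3, 1 → 4
2: 1 → 1
6: 4, 3, 1 → 3
4: 3, 1 → 2
3: 1 → 1
1: 0
Total: 4 + 1 + 3 + 2 + 1 + 0 = 11

Discordant pairs: 11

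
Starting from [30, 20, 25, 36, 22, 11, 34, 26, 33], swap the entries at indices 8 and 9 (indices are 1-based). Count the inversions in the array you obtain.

17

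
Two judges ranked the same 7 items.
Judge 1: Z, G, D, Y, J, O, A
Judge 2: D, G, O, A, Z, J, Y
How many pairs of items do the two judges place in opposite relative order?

Assign each item its position (1..7) in the first ordering, then rewrite the second ordering as that position sequence:
positions: Z→1, G→2, D→3, Y→4, J→5, O→6, A→7
second ordering as positions: [3, 2, 6, 7, 1, 5, 4]
Discordant pairs = inversions in this position sequence.
3: 2, 1 → 2
2: 1 → 1
6: 1, 5, 4 → 3
7: 1, 5, 4 → 3
1: 0
5: 4 → 1
4: 0
Total: 2 + 1 + 3 + 3 + 0 + 1 + 0 = 10

10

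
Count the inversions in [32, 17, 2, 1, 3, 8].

Listing every pair i<j with a[i]>a[j] (using 1-based positions):
(1,2): 32 > 17
(1,3): 32 > 2
(1,4): 32 > 1
(1,5): 32 > 3
(1,6): 32 > 8
(2,3): 17 > 2
(2,4): 17 > 1
(2,5): 17 > 3
(2,6): 17 > 8
(3,4): 2 > 1
That's 10 pairs.

10 inversions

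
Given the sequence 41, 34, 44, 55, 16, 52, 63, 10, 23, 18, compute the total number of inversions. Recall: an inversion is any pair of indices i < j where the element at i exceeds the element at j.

26 inversions

For each element, count later entries that are smaller:
41 → 34, 16, 10, 23, 18 → 5
34 → 16, 10, 23, 18 → 4
44 → 16, 10, 23, 18 → 4
55 → 16, 52, 10, 23, 18 → 5
16 → 10 → 1
52 → 10, 23, 18 → 3
63 → 10, 23, 18 → 3
10 → none → 0
23 → 18 → 1
18 → none → 0
Sum: 5 + 4 + 4 + 5 + 1 + 3 + 3 + 0 + 1 + 0 = 26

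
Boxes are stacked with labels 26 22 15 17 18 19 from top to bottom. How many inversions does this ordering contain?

9 inversions

For each element, count later entries that are smaller:
26: 5
22: 4
15: 0
17: 0
18: 0
19: 0
Sum: 5 + 4 + 0 + 0 + 0 + 0 = 9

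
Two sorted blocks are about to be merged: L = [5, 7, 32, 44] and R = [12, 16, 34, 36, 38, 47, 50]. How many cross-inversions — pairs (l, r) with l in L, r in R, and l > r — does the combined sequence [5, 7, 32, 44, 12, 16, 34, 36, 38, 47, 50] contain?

7 cross-inversions

Count, for every r in R, how many entries of L exceed r:
r = 12: 32, 44 → 2
r = 16: 32, 44 → 2
r = 34: 44 → 1
r = 36: 44 → 1
r = 38: 44 → 1
r = 47: none → 0
r = 50: none → 0
Cross-inversions: 2 + 2 + 1 + 1 + 1 + 0 + 0 = 7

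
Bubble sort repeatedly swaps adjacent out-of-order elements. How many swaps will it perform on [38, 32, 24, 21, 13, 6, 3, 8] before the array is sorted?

Minimum adjacent swaps = number of inversions (each swap of adjacent out-of-order elements removes one inversion and no swap can remove more).
Count inversions — for each element, later elements that are smaller:
38: 32, 24, 21, 13, 6, 3, 8 → 7
32: 24, 21, 13, 6, 3, 8 → 6
24: 21, 13, 6, 3, 8 → 5
21: 13, 6, 3, 8 → 4
13: 6, 3, 8 → 3
6: 3 → 1
3: none → 0
8: none → 0
Total inversions: 7 + 6 + 5 + 4 + 3 + 1 + 0 + 0 = 26

26 adjacent swaps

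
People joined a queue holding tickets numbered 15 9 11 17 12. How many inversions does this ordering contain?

4

Out-of-order index pairs (0-indexed):
(0,1): 15 > 9
(0,2): 15 > 11
(0,4): 15 > 12
(3,4): 17 > 12
That's 4 pairs.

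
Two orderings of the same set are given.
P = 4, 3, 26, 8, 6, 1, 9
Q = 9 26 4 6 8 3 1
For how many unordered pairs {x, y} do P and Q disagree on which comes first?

11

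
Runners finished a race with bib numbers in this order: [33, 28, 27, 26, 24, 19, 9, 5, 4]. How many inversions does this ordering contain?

Element-by-element contributions:
33: 8
28: 7
27: 6
26: 5
24: 4
19: 3
9: 2
5: 1
4: 0
Sum: 8 + 7 + 6 + 5 + 4 + 3 + 2 + 1 + 0 = 36

36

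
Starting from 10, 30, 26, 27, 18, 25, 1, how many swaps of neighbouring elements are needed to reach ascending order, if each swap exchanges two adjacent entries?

14

Minimum adjacent swaps = number of inversions (each swap of adjacent out-of-order elements removes one inversion and no swap can remove more).
Count inversions — for each element, later elements that are smaller:
10: 1 → 1
30: 26, 27, 18, 25, 1 → 5
26: 18, 25, 1 → 3
27: 18, 25, 1 → 3
18: 1 → 1
25: 1 → 1
1: none → 0
Total inversions: 1 + 5 + 3 + 3 + 1 + 1 + 0 = 14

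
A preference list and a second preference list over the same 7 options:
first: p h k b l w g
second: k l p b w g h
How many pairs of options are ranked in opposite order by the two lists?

Pairs: 8

Assign each item its position (1..7) in the first ordering, then rewrite the second ordering as that position sequence:
positions: p→1, h→2, k→3, b→4, l→5, w→6, g→7
second ordering as positions: [3, 5, 1, 4, 6, 7, 2]
Discordant pairs = inversions in this position sequence.
3: 1, 2 → 2
5: 1, 4, 2 → 3
1: 0
4: 2 → 1
6: 2 → 1
7: 2 → 1
2: 0
Total: 2 + 3 + 0 + 1 + 1 + 1 + 0 = 8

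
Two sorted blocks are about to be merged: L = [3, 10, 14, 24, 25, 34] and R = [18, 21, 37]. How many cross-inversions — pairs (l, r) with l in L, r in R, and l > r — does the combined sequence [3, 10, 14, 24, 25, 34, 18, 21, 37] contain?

Count, for every r in R, how many entries of L exceed r:
r = 18: 24, 25, 34 → 3
r = 21: 24, 25, 34 → 3
r = 37: none → 0
Cross-inversions: 3 + 3 + 0 = 6

Split inversions: 6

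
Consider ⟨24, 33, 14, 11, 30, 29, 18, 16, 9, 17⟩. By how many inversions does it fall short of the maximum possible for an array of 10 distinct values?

Maximum inversions for 10 distinct elements is C(10, 2) = 10·9/2 = 45.
Current inversions — for each element, count later smaller elements:
24: 6
33: 8
14: 2
11: 1
30: 5
29: 4
18: 3
16: 1
9: 0
17: 0
Current total: 6 + 8 + 2 + 1 + 5 + 4 + 3 + 1 + 0 + 0 = 30
Shortfall: 45 − 30 = 15

15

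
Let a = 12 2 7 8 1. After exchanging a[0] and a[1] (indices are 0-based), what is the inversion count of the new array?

Positions 0 and 1 hold 12 and 2; after swapping, the array is [2, 12, 7, 8, 1].
Sweep left to right; for each value list the smaller values that follow it:
2: 1
12: 3
7: 1
8: 1
1: 0
Sum: 1 + 3 + 1 + 1 + 0 = 6

6 inversions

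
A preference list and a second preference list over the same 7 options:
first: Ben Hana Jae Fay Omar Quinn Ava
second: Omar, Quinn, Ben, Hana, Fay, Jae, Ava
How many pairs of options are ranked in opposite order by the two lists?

9

Assign each item its position (1..7) in the first ordering, then rewrite the second ordering as that position sequence:
positions: Ben→1, Hana→2, Jae→3, Fay→4, Omar→5, Quinn→6, Ava→7
second ordering as positions: [5, 6, 1, 2, 4, 3, 7]
Discordant pairs = inversions in this position sequence.
5: 1, 2, 4, 3 → 4
6: 1, 2, 4, 3 → 4
1: 0
2: 0
4: 3 → 1
3: 0
7: 0
Total: 4 + 4 + 0 + 0 + 1 + 0 + 0 = 9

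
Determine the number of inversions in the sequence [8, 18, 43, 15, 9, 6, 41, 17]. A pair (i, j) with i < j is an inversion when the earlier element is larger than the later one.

There are 14 out-of-order pairs.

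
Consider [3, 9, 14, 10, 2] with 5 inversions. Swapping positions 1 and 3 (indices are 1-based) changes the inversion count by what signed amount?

Positions 1 and 3 hold 3 and 14; after swapping, the array is [14, 9, 3, 10, 2].
Sweep left to right; for each value list the smaller values that follow it:
14 → 9, 3, 10, 2 → 4
9 → 3, 2 → 2
3 → 2 → 1
10 → 2 → 1
2 → none → 0
Sum: 4 + 2 + 1 + 1 + 0 = 8
Change: 8 − 5 = +3

+3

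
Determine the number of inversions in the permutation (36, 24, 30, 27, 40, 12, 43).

9

Element-by-element contributions:
36 → 24, 30, 27, 12 → 4
24 → 12 → 1
30 → 27, 12 → 2
27 → 12 → 1
40 → 12 → 1
12 → none → 0
43 → none → 0
Sum: 4 + 1 + 2 + 1 + 1 + 0 + 0 = 9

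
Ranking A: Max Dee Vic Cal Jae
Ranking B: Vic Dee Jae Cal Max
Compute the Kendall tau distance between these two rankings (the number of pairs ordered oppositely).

6

Assign each item its position (1..5) in the first ordering, then rewrite the second ordering as that position sequence:
positions: Max→1, Dee→2, Vic→3, Cal→4, Jae→5
second ordering as positions: [3, 2, 5, 4, 1]
Discordant pairs = inversions in this position sequence.
3: 2, 1 → 2
2: 1 → 1
5: 4, 1 → 2
4: 1 → 1
1: 0
Total: 2 + 1 + 2 + 1 + 0 = 6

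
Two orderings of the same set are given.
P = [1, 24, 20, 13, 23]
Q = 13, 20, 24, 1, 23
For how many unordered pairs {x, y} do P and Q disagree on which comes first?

Assign each item its position (1..5) in the first ordering, then rewrite the second ordering as that position sequence:
positions: 1→1, 24→2, 20→3, 13→4, 23→5
second ordering as positions: [4, 3, 2, 1, 5]
Discordant pairs = inversions in this position sequence.
4: 3, 2, 1 → 3
3: 2, 1 → 2
2: 1 → 1
1: 0
5: 0
Total: 3 + 2 + 1 + 0 + 0 = 6

6 disagreeing pairs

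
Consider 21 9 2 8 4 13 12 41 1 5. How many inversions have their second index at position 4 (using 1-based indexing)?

The element at index 4 is 8.
Elements before it: 21, 9, 2
Those larger than 8: 21, 9

2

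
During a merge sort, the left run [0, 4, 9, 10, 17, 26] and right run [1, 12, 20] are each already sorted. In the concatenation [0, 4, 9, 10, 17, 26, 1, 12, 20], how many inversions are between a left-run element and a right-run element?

There are 8 split inversions.

Take each right-half value and tally the left-half values above it:
r = 1: 4, 9, 10, 17, 26 → 5
r = 12: 17, 26 → 2
r = 20: 26 → 1
Cross-inversions: 5 + 2 + 1 = 8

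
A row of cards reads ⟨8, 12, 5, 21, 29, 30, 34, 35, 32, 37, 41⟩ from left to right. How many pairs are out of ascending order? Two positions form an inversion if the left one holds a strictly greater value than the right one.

Element-by-element contributions:
8 → 5 → 1
12 → 5 → 1
5 → none → 0
21 → none → 0
29 → none → 0
30 → none → 0
34 → 32 → 1
35 → 32 → 1
32 → none → 0
37 → none → 0
41 → none → 0
Sum: 1 + 1 + 0 + 0 + 0 + 0 + 1 + 1 + 0 + 0 + 0 = 4

There are 4 inversions.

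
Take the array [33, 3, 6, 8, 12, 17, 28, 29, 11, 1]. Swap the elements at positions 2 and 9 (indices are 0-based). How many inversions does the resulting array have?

Positions 2 and 9 hold 6 and 1; after swapping, the array is [33, 3, 1, 8, 12, 17, 28, 29, 11, 6].
Count, for each position, how many later elements it exceeds:
33: 9
3: 1
1: 0
8: 1
12: 2
17: 2
28: 2
29: 2
11: 1
6: 0
Sum: 9 + 1 + 0 + 1 + 2 + 2 + 2 + 2 + 1 + 0 = 20

20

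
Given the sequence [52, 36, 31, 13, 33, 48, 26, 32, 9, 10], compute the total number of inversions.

34

Element-by-element contributions:
52: 9
36: 7
31: 4
13: 2
33: 4
48: 4
26: 2
32: 2
9: 0
10: 0
Sum: 9 + 7 + 4 + 2 + 4 + 4 + 2 + 2 + 0 + 0 = 34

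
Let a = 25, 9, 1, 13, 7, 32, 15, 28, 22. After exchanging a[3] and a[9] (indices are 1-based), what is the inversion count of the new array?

20 inversions

Positions 3 and 9 hold 1 and 22; after swapping, the array is [25, 9, 22, 13, 7, 32, 15, 28, 1].
Sweep left to right; for each value list the smaller values that follow it:
25: 6
9: 2
22: 4
13: 2
7: 1
32: 3
15: 1
28: 1
1: 0
Sum: 6 + 2 + 4 + 2 + 1 + 3 + 1 + 1 + 0 = 20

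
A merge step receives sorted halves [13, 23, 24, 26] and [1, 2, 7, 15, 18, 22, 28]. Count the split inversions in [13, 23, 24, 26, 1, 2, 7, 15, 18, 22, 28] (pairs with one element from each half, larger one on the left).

Take each right-half value and tally the left-half values above it:
r = 1: 13, 23, 24, 26 → 4
r = 2: 13, 23, 24, 26 → 4
r = 7: 13, 23, 24, 26 → 4
r = 15: 23, 24, 26 → 3
r = 18: 23, 24, 26 → 3
r = 22: 23, 24, 26 → 3
r = 28: none → 0
Cross-inversions: 4 + 4 + 4 + 3 + 3 + 3 + 0 = 21

21 split inversions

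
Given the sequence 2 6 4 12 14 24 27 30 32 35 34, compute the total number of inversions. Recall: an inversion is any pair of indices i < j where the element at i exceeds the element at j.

Element-by-element contributions:
2 → none → 0
6 → 4 → 1
4 → none → 0
12 → none → 0
14 → none → 0
24 → none → 0
27 → none → 0
30 → none → 0
32 → none → 0
35 → 34 → 1
34 → none → 0
Sum: 0 + 1 + 0 + 0 + 0 + 0 + 0 + 0 + 0 + 1 + 0 = 2

Inversions: 2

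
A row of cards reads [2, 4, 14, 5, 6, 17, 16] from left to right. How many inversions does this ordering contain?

There are 3 inversions.

Out-of-order index pairs (1-indexed):
(3,4): 14 > 5
(3,5): 14 > 6
(6,7): 17 > 16
That's 3 pairs.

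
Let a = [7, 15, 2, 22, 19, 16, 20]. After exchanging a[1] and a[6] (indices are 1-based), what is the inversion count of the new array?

9 inversions

Positions 1 and 6 hold 7 and 16; after swapping, the array is [16, 15, 2, 22, 19, 7, 20].
For each element, count later entries that are smaller:
16 → 15, 2, 7 → 3
15 → 2, 7 → 2
2 → none → 0
22 → 19, 7, 20 → 3
19 → 7 → 1
7 → none → 0
20 → none → 0
Sum: 3 + 2 + 0 + 3 + 1 + 0 + 0 = 9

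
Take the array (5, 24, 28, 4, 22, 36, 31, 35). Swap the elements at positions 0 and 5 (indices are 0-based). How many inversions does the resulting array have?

Positions 0 and 5 hold 5 and 36; after swapping, the array is [36, 24, 28, 4, 22, 5, 31, 35].
Element-by-element contributions:
36: 7
24: 3
28: 3
4: 0
22: 1
5: 0
31: 0
35: 0
Sum: 7 + 3 + 3 + 0 + 1 + 0 + 0 + 0 = 14

14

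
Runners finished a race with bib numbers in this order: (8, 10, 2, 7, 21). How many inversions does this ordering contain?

Sweep left to right; for each value list the smaller values that follow it:
8: 2
10: 2
2: 0
7: 0
21: 0
Sum: 2 + 2 + 0 + 0 + 0 = 4

There are 4 inversions.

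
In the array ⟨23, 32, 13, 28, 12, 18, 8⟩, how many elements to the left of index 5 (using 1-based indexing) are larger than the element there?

The element at index 5 is 12.
Elements before it: 23, 32, 13, 28
Those larger than 12: 23, 32, 13, 28

4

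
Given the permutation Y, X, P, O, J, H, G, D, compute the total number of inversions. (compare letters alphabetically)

For each element, count later entries that are smaller:
Y → X, P, O, J, H, G, D → 7
X → P, O, J, H, G, D → 6
P → O, J, H, G, D → 5
O → J, H, G, D → 4
J → H, G, D → 3
H → G, D → 2
G → D → 1
D → none → 0
Sum: 7 + 6 + 5 + 4 + 3 + 2 + 1 + 0 = 28

28 out-of-order pairs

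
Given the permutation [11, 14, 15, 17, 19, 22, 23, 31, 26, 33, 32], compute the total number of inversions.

2

Element-by-element contributions:
11 → none → 0
14 → none → 0
15 → none → 0
17 → none → 0
19 → none → 0
22 → none → 0
23 → none → 0
31 → 26 → 1
26 → none → 0
33 → 32 → 1
32 → none → 0
Sum: 0 + 0 + 0 + 0 + 0 + 0 + 0 + 1 + 0 + 1 + 0 = 2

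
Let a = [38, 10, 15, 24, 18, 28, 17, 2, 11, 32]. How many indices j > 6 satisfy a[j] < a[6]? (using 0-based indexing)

The element at index 6 is 17.
Elements after it: 2, 11, 32
Those smaller than 17: 2, 11

2 such elements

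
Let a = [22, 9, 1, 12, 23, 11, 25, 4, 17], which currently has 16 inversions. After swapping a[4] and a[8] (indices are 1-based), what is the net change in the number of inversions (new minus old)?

Positions 4 and 8 hold 12 and 4; after swapping, the array is [22, 9, 1, 4, 23, 11, 25, 12, 17].
Element-by-element contributions:
22 → 9, 1, 4, 11, 12, 17 → 6
9 → 1, 4 → 2
1 → none → 0
4 → none → 0
23 → 11, 12, 17 → 3
11 → none → 0
25 → 12, 17 → 2
12 → none → 0
17 → none → 0
Sum: 6 + 2 + 0 + 0 + 3 + 0 + 2 + 0 + 0 = 13
Change: 13 − 16 = -3

-3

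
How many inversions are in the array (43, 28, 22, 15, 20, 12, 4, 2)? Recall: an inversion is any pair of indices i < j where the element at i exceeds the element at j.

For each element, count later entries that are smaller:
43: 7
28: 6
22: 5
15: 3
20: 3
12: 2
4: 1
2: 0
Sum: 7 + 6 + 5 + 3 + 3 + 2 + 1 + 0 = 27

There are 27 out-of-order pairs.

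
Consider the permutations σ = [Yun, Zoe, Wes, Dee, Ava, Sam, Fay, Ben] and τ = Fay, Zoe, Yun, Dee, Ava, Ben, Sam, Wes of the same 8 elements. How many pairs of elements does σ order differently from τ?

Discordant pairs: 12

Assign each item its position (1..8) in the first ordering, then rewrite the second ordering as that position sequence:
positions: Yun→1, Zoe→2, Wes→3, Dee→4, Ava→5, Sam→6, Fay→7, Ben→8
second ordering as positions: [7, 2, 1, 4, 5, 8, 6, 3]
Discordant pairs = inversions in this position sequence.
7: 2, 1, 4, 5, 6, 3 → 6
2: 1 → 1
1: 0
4: 3 → 1
5: 3 → 1
8: 6, 3 → 2
6: 3 → 1
3: 0
Total: 6 + 1 + 0 + 1 + 1 + 2 + 1 + 0 = 12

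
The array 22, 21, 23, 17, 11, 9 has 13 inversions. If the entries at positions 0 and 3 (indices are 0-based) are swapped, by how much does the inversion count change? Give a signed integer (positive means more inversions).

Positions 0 and 3 hold 22 and 17; after swapping, the array is [17, 21, 23, 22, 11, 9].
For each element, count later entries that are smaller:
17 → 11, 9 → 2
21 → 11, 9 → 2
23 → 22, 11, 9 → 3
22 → 11, 9 → 2
11 → 9 → 1
9 → none → 0
Sum: 2 + 2 + 3 + 2 + 1 + 0 = 10
Change: 10 − 13 = -3

-3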